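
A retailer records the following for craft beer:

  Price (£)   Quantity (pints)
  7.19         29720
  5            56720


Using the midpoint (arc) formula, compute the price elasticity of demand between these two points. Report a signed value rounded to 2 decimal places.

-1.74

%ΔQ = (56720 − 29720) / [(29720 + 56720)/2] = 27000/43220 = 0.624710…
%ΔP = (5 − 7.19) / [(7.19 + 5)/2] = -2.19/6.095 = -0.359310…
Arc Ed = %ΔQ / %ΔP = (27000/43220) / (-2.19/6.095) = -1.7386…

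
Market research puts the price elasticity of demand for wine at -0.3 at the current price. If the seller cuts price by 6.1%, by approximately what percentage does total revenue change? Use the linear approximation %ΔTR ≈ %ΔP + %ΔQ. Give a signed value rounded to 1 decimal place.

-4.3%

%ΔQ ≈ Ed × %ΔP = (-0.3) × (-6.1%) = +1.8300%
%ΔTR ≈ %ΔP + %ΔQ = (-6.1%) + (+1.8300%) = -4.2700%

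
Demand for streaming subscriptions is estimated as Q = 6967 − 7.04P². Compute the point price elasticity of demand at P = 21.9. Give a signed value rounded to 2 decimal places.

-1.88

dQ/dP = −2·7.04·P = -308.352. At P = 21.9, Q = 3590.5456.
Ed = (dQ/dP)·(P/Q) = (-308.352) × (21.9/3590.5456) = -1.8807…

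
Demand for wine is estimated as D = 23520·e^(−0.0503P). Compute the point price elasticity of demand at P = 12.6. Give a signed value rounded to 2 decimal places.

-0.63

dD/dP = −0.0503·D = -627.709. At P = 12.6, D = 12479.3.
Ed = (dD/dP)·(P/D) = (-627.709) × (12.6/12479.3) = -0.6337…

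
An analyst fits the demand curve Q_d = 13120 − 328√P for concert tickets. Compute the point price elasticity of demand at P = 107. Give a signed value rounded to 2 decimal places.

-0.17

dQ_d/dP = −328/(2√P) = -15.8545. At P = 107, Q_d = 9727.14.
Ed = (dQ_d/dP)·(P/Q_d) = (-15.8545) × (107/9727.14) = -0.1744…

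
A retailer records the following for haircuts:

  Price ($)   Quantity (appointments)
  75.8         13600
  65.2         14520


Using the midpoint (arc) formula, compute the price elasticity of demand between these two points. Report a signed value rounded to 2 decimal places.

-0.44

%ΔQ = (14520 − 13600) / [(13600 + 14520)/2] = 920/14060 = 0.065433…
%ΔP = (65.2 − 75.8) / [(75.8 + 65.2)/2] = -10.6/70.5 = -0.150354…
Arc Ed = %ΔQ / %ΔP = (920/14060) / (-10.6/70.5) = -0.4351…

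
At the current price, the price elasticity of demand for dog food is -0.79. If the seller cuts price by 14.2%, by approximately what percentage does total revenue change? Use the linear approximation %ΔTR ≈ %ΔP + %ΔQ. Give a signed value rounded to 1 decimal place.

-3.0%

%ΔQ ≈ Ed × %ΔP = (-0.79) × (-14.2%) = +11.2180%
%ΔTR ≈ %ΔP + %ΔQ = (-14.2%) + (+11.2180%) = -2.9820%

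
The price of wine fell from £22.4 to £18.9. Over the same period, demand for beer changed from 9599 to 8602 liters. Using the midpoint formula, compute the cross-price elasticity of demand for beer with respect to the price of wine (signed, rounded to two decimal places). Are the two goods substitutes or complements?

%ΔQ_{beer} = (8602 − 9599)/avg = -997/9100.5 = -0.109554…
%ΔP_{wine} = (18.9 − 22.4)/avg = -3.5/20.65 = -0.169491…
E_cross = (-997/9100.5) / (-3.5/20.65) = 0.6463…
E_cross > 0 ⇒ the goods are substitutes.

0.65; substitutes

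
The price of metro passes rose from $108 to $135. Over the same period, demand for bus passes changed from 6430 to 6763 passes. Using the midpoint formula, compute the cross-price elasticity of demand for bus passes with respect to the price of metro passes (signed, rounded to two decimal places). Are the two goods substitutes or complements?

0.23; substitutes

%ΔQ_{bus passes} = (6763 − 6430)/avg = 333/6596.5 = 0.050481…
%ΔP_{metro passes} = (135 − 108)/avg = 27/121.5 = 0.222222…
E_cross = (333/6596.5) / (27/121.5) = 0.2271…
E_cross > 0 ⇒ the goods are substitutes.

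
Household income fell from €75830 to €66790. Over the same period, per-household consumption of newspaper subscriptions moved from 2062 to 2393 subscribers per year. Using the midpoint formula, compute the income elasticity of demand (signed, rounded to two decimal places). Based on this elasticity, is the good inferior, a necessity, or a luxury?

-1.17; inferior

%ΔQ = (2393 − 2062)/[( 2062 + 2393)/2] = 331/2227.5 = 0.148597…
%ΔIncome = (66790 − 75830)/[( 75830 + 66790)/2] = -9040/71310 = -0.126770…
E_income = (331/2227.5) / (-9040/71310) = -1.1721…
E_income < 0 ⇒ inferior good.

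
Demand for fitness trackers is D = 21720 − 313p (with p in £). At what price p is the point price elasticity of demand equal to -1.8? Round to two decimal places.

Ed = −313p/(21720 − 313p). Set this equal to -1.8:
313p = 1.8·(21720 − 313p) ⇒ 313p(1 + 1.8) = 1.8·21720
p = 1.8·21720 / (313·2.8) = 44.6097…

44.61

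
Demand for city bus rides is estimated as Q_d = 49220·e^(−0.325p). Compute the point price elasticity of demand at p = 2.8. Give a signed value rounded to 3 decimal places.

-0.910

dQ_d/dp = −0.325·Q_d = -6438.98. At p = 2.8, Q_d = 19812.2.
Ed = (dQ_d/dp)·(p/Q_d) = (-6438.98) × (2.8/19812.2) = -0.91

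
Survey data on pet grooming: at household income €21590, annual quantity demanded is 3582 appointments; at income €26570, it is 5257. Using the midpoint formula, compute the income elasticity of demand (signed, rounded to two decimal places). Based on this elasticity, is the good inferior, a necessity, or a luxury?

1.83; luxury

%ΔQ = (5257 − 3582)/[( 3582 + 5257)/2] = 1675/4419.5 = 0.379002…
%ΔIncome = (26570 − 21590)/[( 21590 + 26570)/2] = 4980/24080 = 0.206810…
E_income = (1675/4419.5) / (4980/24080) = 1.8326…
E_income > 1 ⇒ normal good, luxury.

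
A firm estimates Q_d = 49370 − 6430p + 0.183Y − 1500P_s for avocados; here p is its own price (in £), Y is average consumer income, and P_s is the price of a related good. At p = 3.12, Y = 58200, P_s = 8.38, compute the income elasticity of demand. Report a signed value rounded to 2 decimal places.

At the given values, Q_d = 49370 − 6430(3.12) + 0.183(58200) − 1500(8.38) = 27389.
∂Q_d/∂Y = 0.183.
E = (0.183) × (58200/27389) = 0.3888…

0.39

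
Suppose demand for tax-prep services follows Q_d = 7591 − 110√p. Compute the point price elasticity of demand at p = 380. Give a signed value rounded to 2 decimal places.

dQ_d/dp = −110/(2√p) = -2.82144. At p = 380, Q_d = 5446.71.
Ed = (dQ_d/dp)·(p/Q_d) = (-2.82144) × (380/5446.71) = -0.1968…

-0.20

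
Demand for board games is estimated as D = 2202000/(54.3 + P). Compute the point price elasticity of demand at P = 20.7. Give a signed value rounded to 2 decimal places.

dD/dP = −2202000/(54.3 + P)² = -391.467. At P = 20.7, D = 29360.
Ed = (dD/dP)·(P/D) = (-391.467) × (20.7/29360) = -0.276

-0.28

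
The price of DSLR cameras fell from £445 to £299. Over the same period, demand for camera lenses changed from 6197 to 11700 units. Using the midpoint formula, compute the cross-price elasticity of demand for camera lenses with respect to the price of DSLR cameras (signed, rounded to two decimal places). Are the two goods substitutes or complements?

%ΔQ_{camera lenses} = (11700 − 6197)/avg = 5503/8948.5 = 0.614963…
%ΔP_{DSLR cameras} = (299 − 445)/avg = -146/372 = -0.392473…
E_cross = (5503/8948.5) / (-146/372) = -1.5668…
E_cross < 0 ⇒ the goods are complements.

-1.57; complements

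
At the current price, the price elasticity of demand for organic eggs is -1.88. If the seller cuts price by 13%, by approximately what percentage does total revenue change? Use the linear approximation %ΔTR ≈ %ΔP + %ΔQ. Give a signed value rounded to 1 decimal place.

+11.4%

%ΔQ ≈ Ed × %ΔP = (-1.88) × (-13%) = +24.4400%
%ΔTR ≈ %ΔP + %ΔQ = (-13%) + (+24.4400%) = +11.4400%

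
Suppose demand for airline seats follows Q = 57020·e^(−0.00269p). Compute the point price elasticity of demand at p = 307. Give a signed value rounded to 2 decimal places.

-0.83

dQ/dp = −0.00269·Q = -67.1624. At p = 307, Q = 24967.4.
Ed = (dQ/dp)·(p/Q) = (-67.1624) × (307/24967.4) = -0.8258…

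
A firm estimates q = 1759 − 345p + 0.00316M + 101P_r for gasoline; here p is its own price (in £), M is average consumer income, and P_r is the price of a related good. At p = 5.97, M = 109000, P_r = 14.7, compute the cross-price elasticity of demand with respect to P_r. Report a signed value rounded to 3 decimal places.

At the given values, q = 1759 − 345(5.97) + 0.00316(109000) + 101(14.7) = 1528.49.
∂q/∂P_r = 101.
E = (101) × (14.7/1528.49) = 0.97135…

0.971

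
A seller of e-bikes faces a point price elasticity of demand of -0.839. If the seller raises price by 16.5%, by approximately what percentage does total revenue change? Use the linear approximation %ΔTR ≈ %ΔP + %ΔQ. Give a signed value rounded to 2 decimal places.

%ΔQ ≈ Ed × %ΔP = (-0.839) × (+16.5%) = -13.8435%
%ΔTR ≈ %ΔP + %ΔQ = (+16.5%) + (-13.8435%) = +2.6565%

+2.66%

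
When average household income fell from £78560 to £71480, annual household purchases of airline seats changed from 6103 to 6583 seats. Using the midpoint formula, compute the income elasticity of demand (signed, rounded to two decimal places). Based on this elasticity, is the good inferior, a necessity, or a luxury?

%ΔQ = (6583 − 6103)/[( 6103 + 6583)/2] = 480/6343 = 0.075673…
%ΔIncome = (71480 − 78560)/[( 78560 + 71480)/2] = -7080/75020 = -0.094374…
E_income = (480/6343) / (-7080/75020) = -0.8018…
E_income < 0 ⇒ inferior good.

-0.80; inferior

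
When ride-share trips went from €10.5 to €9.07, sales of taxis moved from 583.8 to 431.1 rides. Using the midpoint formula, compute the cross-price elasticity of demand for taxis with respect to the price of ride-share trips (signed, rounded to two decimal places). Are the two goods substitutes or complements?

2.06; substitutes

%ΔQ_{taxis} = (431.1 − 583.8)/avg = -152.7/507.45 = -0.300916…
%ΔP_{ride-share trips} = (9.07 − 10.5)/avg = -1.43/9.785 = -0.146142…
E_cross = (-152.7/507.45) / (-1.43/9.785) = 2.0590…
E_cross > 0 ⇒ the goods are substitutes.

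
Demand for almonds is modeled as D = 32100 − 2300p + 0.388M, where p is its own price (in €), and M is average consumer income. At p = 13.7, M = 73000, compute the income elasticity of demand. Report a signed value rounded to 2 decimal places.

0.98

At the given values, D = 32100 − 2300(13.7) + 0.388(73000) = 28914.
∂D/∂M = 0.388.
E = (0.388) × (73000/28914) = 0.9795…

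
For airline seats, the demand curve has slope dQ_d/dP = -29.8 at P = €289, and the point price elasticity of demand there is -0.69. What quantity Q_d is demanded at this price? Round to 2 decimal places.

Ed = (dQ_d/dP)·(P/Q_d) ⇒ Q_d = (dQ_d/dP)·P/Ed = (-29.8)·289/(-0.69) = 12481.4492…

12481.45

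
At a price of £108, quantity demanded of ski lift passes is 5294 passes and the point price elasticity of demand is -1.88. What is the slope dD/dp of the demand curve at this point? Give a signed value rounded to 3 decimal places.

Ed = (dD/dp)·(p/D) ⇒ dD/dp = Ed·D/p = (-1.88)·5294/108 = -92.15481…

-92.155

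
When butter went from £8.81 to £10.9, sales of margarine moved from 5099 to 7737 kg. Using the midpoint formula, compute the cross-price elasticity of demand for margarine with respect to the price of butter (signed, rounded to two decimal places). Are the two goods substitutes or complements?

%ΔQ_{margarine} = (7737 − 5099)/avg = 2638/6418 = 0.411031…
%ΔP_{butter} = (10.9 − 8.81)/avg = 2.09/9.855 = 0.212075…
E_cross = (2638/6418) / (2.09/9.855) = 1.9381…
E_cross > 0 ⇒ the goods are substitutes.

1.94; substitutes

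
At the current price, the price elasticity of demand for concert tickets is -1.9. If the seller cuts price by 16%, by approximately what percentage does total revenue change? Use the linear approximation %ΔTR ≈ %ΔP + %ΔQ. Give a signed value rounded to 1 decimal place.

+14.4%

%ΔQ ≈ Ed × %ΔP = (-1.9) × (-16%) = +30.4000%
%ΔTR ≈ %ΔP + %ΔQ = (-16%) + (+30.4000%) = +14.4000%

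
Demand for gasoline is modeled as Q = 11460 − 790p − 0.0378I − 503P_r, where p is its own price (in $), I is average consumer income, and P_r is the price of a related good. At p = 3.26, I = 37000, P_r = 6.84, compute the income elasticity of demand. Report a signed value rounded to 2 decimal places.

-0.35

At the given values, Q = 11460 − 790(3.26) − 0.0378(37000) − 503(6.84) = 4045.48.
∂Q/∂I = -0.0378.
E = (-0.0378) × (37000/4045.48) = -0.3457…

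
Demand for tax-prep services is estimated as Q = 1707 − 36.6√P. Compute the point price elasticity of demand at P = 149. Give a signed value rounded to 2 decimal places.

dQ/dP = −36.6/(2√P) = -1.49919. At P = 149, Q = 1260.24.
Ed = (dQ/dP)·(P/Q) = (-1.49919) × (149/1260.24) = -0.1772…

-0.18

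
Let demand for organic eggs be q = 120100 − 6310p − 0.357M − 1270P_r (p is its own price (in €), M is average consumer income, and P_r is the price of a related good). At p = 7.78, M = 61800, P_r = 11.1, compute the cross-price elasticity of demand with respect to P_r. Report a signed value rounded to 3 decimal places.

At the given values, q = 120100 − 6310(7.78) − 0.357(61800) − 1270(11.1) = 34848.6.
∂q/∂P_r = -1270.
E = (-1270) × (11.1/34848.6) = -0.40452…

-0.405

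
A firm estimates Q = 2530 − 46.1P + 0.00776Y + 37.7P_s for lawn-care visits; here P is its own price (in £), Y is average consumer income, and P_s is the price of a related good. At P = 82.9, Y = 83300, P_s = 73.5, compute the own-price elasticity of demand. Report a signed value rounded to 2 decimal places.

-1.80

At the given values, Q = 2530 − 46.1(82.9) + 0.00776(83300) + 37.7(73.5) = 2125.668.
∂Q/∂P = −46.1.
E = (-46.1) × (82.9/2125.668) = -1.7978…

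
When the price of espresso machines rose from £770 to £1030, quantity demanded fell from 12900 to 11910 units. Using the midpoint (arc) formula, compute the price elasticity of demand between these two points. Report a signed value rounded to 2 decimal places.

-0.28

%ΔQ = (11910 − 12900) / [(12900 + 11910)/2] = -990/12405 = -0.079806…
%ΔP = (1030 − 770) / [(770 + 1030)/2] = 260/900 = 0.288888…
Arc Ed = %ΔQ / %ΔP = (-990/12405) / (260/900) = -0.2762…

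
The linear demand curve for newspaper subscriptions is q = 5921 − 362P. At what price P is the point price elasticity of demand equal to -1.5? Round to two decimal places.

9.81

Ed = −362P/(5921 − 362P). Set this equal to -1.5:
362P = 1.5·(5921 − 362P) ⇒ 362P(1 + 1.5) = 1.5·5921
P = 1.5·5921 / (362·2.5) = 9.8138…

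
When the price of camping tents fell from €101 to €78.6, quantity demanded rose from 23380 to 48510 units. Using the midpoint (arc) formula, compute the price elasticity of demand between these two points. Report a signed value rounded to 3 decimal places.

%ΔQ = (48510 − 23380) / [(23380 + 48510)/2] = 25130/35945 = 0.699123…
%ΔP = (78.6 − 101) / [(101 + 78.6)/2] = -22.4/89.8 = -0.249443…
Arc Ed = %ΔQ / %ΔP = (25130/35945) / (-22.4/89.8) = -2.80273…

-2.803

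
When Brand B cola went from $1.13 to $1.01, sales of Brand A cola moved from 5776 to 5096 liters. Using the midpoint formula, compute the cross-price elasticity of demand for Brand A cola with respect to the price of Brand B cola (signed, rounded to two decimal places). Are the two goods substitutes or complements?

1.12; substitutes

%ΔQ_{Brand A cola} = (5096 − 5776)/avg = -680/5436 = -0.125091…
%ΔP_{Brand B cola} = (1.01 − 1.13)/avg = -0.12/1.07 = -0.112149…
E_cross = (-680/5436) / (-0.12/1.07) = 1.1154…
E_cross > 0 ⇒ the goods are substitutes.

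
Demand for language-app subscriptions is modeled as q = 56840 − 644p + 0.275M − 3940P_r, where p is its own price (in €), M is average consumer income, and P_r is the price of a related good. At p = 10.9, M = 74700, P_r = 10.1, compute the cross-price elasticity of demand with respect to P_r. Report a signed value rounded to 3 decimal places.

At the given values, q = 56840 − 644(10.9) + 0.275(74700) − 3940(10.1) = 30568.9.
∂q/∂P_r = -3940.
E = (-3940) × (10.1/30568.9) = -1.30178…

-1.302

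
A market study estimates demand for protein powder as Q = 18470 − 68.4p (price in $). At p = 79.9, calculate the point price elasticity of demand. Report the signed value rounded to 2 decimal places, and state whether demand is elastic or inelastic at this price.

dQ/dp = −68.4. At p = 79.9, Q = 18470 − 68.4(79.9) = 13004.84.
Ed = (dQ/dp)·(p/Q) = −68.4 × (79.9/13004.84) = -0.4202…
|Ed| = 0.42 < 1, so demand is inelastic.

-0.42; inelastic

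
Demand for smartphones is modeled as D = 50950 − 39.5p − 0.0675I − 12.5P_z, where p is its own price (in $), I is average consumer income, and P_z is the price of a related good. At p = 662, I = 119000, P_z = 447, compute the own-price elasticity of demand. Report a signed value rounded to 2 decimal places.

-2.34

At the given values, D = 50950 − 39.5(662) − 0.0675(119000) − 12.5(447) = 11181.
∂D/∂p = −39.5.
E = (-39.5) × (662/11181) = -2.3386…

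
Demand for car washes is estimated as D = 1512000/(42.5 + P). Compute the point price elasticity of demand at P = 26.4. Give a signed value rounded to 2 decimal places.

-0.38

dD/dP = −1512000/(42.5 + P)² = -318.503. At P = 26.4, D = 21944.8.
Ed = (dD/dP)·(P/D) = (-318.503) × (26.4/21944.8) = -0.3831…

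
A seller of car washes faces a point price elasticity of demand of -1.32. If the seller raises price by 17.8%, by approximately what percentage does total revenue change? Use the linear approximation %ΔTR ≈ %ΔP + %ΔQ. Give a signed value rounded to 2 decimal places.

-5.70%

%ΔQ ≈ Ed × %ΔP = (-1.32) × (+17.8%) = -23.4960%
%ΔTR ≈ %ΔP + %ΔQ = (+17.8%) + (-23.4960%) = -5.6960%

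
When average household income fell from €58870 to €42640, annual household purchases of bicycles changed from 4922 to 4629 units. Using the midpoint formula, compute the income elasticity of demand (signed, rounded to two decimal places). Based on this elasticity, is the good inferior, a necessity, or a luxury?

%ΔQ = (4629 − 4922)/[( 4922 + 4629)/2] = -293/4775.5 = -0.061354…
%ΔIncome = (42640 − 58870)/[( 58870 + 42640)/2] = -16230/50755 = -0.319771…
E_income = (-293/4775.5) / (-16230/50755) = 0.1918…
0 < E_income < 1 ⇒ normal good, necessity.

0.19; necessity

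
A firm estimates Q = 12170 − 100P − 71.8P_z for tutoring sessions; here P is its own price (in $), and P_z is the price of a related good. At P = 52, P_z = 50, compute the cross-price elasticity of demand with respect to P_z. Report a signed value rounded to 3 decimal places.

-1.062

At the given values, Q = 12170 − 100(52) − 71.8(50) = 3380.
∂Q/∂P_z = -71.8.
E = (-71.8) × (50/3380) = -1.06213…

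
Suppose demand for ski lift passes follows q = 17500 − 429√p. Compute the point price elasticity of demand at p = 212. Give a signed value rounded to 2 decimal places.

-0.28

dq/dp = −429/(2√p) = -14.7319. At p = 212, q = 11253.7.
Ed = (dq/dp)·(p/q) = (-14.7319) × (212/11253.7) = -0.2775…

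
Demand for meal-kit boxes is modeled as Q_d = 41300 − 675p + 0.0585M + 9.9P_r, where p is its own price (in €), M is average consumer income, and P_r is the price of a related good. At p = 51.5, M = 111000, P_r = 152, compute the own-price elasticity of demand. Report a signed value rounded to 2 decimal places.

-2.39

At the given values, Q_d = 41300 − 675(51.5) + 0.0585(111000) + 9.9(152) = 14535.8.
∂Q_d/∂p = −675.
E = (-675) × (51.5/14535.8) = -2.3915…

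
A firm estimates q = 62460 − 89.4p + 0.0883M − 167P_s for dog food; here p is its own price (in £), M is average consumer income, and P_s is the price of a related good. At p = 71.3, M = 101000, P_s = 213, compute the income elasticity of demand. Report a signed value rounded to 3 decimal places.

At the given values, q = 62460 − 89.4(71.3) + 0.0883(101000) − 167(213) = 29433.08.
∂q/∂M = 0.0883.
E = (0.0883) × (101000/29433.08) = 0.30300…

0.303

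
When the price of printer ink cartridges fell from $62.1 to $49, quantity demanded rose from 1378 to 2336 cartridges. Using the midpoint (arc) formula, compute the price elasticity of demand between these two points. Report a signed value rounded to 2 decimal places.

-2.19

%ΔQ = (2336 − 1378) / [(1378 + 2336)/2] = 958/1857 = 0.515885…
%ΔP = (49 − 62.1) / [(62.1 + 49)/2] = -13.1/55.55 = -0.235823…
Arc Ed = %ΔQ / %ΔP = (958/1857) / (-13.1/55.55) = -2.1875…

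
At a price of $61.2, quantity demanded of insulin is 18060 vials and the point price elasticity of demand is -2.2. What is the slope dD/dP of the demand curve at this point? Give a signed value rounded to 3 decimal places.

-649.216

Ed = (dD/dP)·(P/D) ⇒ dD/dP = Ed·D/P = (-2.2)·18060/61.2 = -649.21568…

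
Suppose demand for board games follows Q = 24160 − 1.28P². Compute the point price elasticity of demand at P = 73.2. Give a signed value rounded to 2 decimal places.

dQ/dP = −2·1.28·P = -187.392. At P = 73.2, Q = 17301.4528.
Ed = (dQ/dP)·(P/Q) = (-187.392) × (73.2/17301.4528) = -0.7928…

-0.79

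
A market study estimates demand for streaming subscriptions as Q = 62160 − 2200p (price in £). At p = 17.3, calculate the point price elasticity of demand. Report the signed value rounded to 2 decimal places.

dQ/dp = −2200. At p = 17.3, Q = 62160 − 2200(17.3) = 24100.
Ed = (dQ/dp)·(p/Q) = −2200 × (17.3/24100) = -1.5792…

-1.58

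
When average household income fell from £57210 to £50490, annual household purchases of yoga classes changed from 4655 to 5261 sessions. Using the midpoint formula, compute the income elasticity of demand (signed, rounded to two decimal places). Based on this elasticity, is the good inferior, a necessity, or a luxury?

%ΔQ = (5261 − 4655)/[( 4655 + 5261)/2] = 606/4958 = 0.122226…
%ΔIncome = (50490 − 57210)/[( 57210 + 50490)/2] = -6720/53850 = -0.124791…
E_income = (606/4958) / (-6720/53850) = -0.9794…
E_income < 0 ⇒ inferior good.

-0.98; inferior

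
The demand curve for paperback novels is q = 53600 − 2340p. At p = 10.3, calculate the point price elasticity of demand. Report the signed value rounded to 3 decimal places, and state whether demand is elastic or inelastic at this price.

dq/dp = −2340. At p = 10.3, q = 53600 − 2340(10.3) = 29498.
Ed = (dq/dp)·(p/q) = −2340 × (10.3/29498) = -0.81707…
|Ed| = 0.817 < 1, so demand is inelastic.

-0.817; inelastic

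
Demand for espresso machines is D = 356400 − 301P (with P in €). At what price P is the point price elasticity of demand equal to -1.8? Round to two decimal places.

761.18

Ed = −301P/(356400 − 301P). Set this equal to -1.8:
301P = 1.8·(356400 − 301P) ⇒ 301P(1 + 1.8) = 1.8·356400
P = 1.8·356400 / (301·2.8) = 761.1770…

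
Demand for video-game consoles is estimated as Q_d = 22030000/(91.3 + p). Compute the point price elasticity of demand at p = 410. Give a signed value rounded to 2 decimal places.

dQ_d/dp = −22030000/(91.3 + p)² = -87.6636. At p = 410, Q_d = 43945.7.
Ed = (dQ_d/dp)·(p/Q_d) = (-87.6636) × (410/43945.7) = -0.8178…

-0.82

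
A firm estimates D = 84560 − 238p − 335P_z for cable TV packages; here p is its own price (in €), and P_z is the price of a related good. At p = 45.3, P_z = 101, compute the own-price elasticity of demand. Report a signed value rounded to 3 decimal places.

At the given values, D = 84560 − 238(45.3) − 335(101) = 39943.6.
∂D/∂p = −238.
E = (-238) × (45.3/39943.6) = -0.26991…

-0.270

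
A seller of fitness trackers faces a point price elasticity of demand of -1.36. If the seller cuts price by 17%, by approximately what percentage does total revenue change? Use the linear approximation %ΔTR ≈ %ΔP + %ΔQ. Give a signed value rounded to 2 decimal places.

+6.12%

%ΔQ ≈ Ed × %ΔP = (-1.36) × (-17%) = +23.1200%
%ΔTR ≈ %ΔP + %ΔQ = (-17%) + (+23.1200%) = +6.1200%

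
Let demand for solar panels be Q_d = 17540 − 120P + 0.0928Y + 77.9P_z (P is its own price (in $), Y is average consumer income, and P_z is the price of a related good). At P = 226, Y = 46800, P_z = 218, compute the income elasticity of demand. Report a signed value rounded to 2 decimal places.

0.37

At the given values, Q_d = 17540 − 120(226) + 0.0928(46800) + 77.9(218) = 11745.24.
∂Q_d/∂Y = 0.0928.
E = (0.0928) × (46800/11745.24) = 0.3697…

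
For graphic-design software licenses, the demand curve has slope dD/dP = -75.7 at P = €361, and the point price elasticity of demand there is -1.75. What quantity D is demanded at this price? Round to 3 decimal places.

15615.829

Ed = (dD/dP)·(P/D) ⇒ D = (dD/dP)·P/Ed = (-75.7)·361/(-1.75) = 15615.82857…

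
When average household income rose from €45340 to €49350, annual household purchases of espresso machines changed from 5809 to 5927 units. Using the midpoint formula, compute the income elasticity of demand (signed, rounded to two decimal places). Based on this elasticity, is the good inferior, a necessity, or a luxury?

0.24; necessity

%ΔQ = (5927 − 5809)/[( 5809 + 5927)/2] = 118/5868 = 0.020109…
%ΔIncome = (49350 − 45340)/[( 45340 + 49350)/2] = 4010/47345 = 0.084697…
E_income = (118/5868) / (4010/47345) = 0.2374…
0 < E_income < 1 ⇒ normal good, necessity.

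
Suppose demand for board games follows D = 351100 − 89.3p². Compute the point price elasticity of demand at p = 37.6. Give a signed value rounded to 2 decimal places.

-1.12

dD/dp = −2·89.3·p = -6715.36. At p = 37.6, D = 224851.232.
Ed = (dD/dp)·(p/D) = (-6715.36) × (37.6/224851.232) = -1.1229…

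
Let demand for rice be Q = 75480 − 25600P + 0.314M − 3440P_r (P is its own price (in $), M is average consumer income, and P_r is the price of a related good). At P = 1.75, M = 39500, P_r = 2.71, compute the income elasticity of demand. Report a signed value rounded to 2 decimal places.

0.37

At the given values, Q = 75480 − 25600(1.75) + 0.314(39500) − 3440(2.71) = 33760.6.
∂Q/∂M = 0.314.
E = (0.314) × (39500/33760.6) = 0.3673…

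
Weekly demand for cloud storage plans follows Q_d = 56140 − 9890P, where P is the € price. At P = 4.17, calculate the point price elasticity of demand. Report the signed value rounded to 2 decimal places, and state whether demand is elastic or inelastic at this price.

dQ_d/dP = −9890. At P = 4.17, Q_d = 56140 − 9890(4.17) = 14898.7.
Ed = (dQ_d/dP)·(P/Q_d) = −9890 × (4.17/14898.7) = -2.7681…
|Ed| = 2.77 > 1, so demand is elastic.

-2.77; elastic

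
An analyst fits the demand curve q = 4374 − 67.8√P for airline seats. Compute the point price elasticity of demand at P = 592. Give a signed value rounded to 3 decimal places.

dq/dP = −67.8/(2√P) = -1.39328. At P = 592, q = 2724.35.
Ed = (dq/dP)·(P/q) = (-1.39328) × (592/2724.35) = -0.30275…

-0.303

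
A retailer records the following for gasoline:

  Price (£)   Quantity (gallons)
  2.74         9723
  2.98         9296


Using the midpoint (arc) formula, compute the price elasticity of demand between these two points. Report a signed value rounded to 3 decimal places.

-0.535

%ΔQ = (9296 − 9723) / [(9723 + 9296)/2] = -427/9509.5 = -0.044902…
%ΔP = (2.98 − 2.74) / [(2.74 + 2.98)/2] = 0.24/2.86 = 0.083916…
Arc Ed = %ΔQ / %ΔP = (-427/9509.5) / (0.24/2.86) = -0.53508…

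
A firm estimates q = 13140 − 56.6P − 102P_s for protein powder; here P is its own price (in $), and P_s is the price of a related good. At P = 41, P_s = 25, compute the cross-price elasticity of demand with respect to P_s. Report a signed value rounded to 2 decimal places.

-0.31

At the given values, q = 13140 − 56.6(41) − 102(25) = 8269.4.
∂q/∂P_s = -102.
E = (-102) × (25/8269.4) = -0.3083…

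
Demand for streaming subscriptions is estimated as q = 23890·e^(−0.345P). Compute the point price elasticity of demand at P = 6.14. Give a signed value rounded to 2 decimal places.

-2.12

dq/dP = −0.345·q = -990.99. At P = 6.14, q = 2872.43.
Ed = (dq/dP)·(P/q) = (-990.99) × (6.14/2872.43) = -2.1183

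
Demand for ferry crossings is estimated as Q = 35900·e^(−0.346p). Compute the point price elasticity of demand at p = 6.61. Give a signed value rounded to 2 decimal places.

-2.29

dQ/dp = −0.346·Q = -1261.57. At p = 6.61, Q = 3646.17.
Ed = (dQ/dp)·(p/Q) = (-1261.57) × (6.61/3646.17) = -2.2870…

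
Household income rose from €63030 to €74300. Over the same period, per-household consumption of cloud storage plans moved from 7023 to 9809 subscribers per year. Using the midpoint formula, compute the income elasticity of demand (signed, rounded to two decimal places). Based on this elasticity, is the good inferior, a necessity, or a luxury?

2.02; luxury

%ΔQ = (9809 − 7023)/[( 7023 + 9809)/2] = 2786/8416 = 0.331036…
%ΔIncome = (74300 − 63030)/[( 63030 + 74300)/2] = 11270/68665 = 0.164130…
E_income = (2786/8416) / (11270/68665) = 2.0169…
E_income > 1 ⇒ normal good, luxury.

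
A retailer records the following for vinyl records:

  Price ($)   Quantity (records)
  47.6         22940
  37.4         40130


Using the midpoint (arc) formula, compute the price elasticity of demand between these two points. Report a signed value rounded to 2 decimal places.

%ΔQ = (40130 − 22940) / [(22940 + 40130)/2] = 17190/31535 = 0.545108…
%ΔP = (37.4 − 47.6) / [(47.6 + 37.4)/2] = -10.2/42.5 = -0.24
Arc Ed = %ΔQ / %ΔP = (17190/31535) / (-10.2/42.5) = -2.2712…

-2.27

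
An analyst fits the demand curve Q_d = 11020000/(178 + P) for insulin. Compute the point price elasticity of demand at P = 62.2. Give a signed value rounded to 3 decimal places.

dQ_d/dP = −11020000/(178 + P)² = -191.001. At P = 62.2, Q_d = 45878.4.
Ed = (dQ_d/dP)·(P/Q_d) = (-191.001) × (62.2/45878.4) = -0.25895…

-0.259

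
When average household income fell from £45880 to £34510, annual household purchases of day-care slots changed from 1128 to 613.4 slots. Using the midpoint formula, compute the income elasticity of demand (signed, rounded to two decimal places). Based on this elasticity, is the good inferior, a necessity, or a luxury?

%ΔQ = (613.4 − 1128)/[( 1128 + 613.4)/2] = -514.6/870.7 = -0.591018…
%ΔIncome = (34510 − 45880)/[( 45880 + 34510)/2] = -11370/40195 = -0.282871…
E_income = (-514.6/870.7) / (-11370/40195) = 2.0893…
E_income > 1 ⇒ normal good, luxury.

2.09; luxury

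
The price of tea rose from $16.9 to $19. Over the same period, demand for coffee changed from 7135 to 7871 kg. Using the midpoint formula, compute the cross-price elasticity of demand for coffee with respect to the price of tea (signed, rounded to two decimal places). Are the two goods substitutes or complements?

0.84; substitutes

%ΔQ_{coffee} = (7871 − 7135)/avg = 736/7503 = 0.098094…
%ΔP_{tea} = (19 − 16.9)/avg = 2.1/17.95 = 0.116991…
E_cross = (736/7503) / (2.1/17.95) = 0.8384…
E_cross > 0 ⇒ the goods are substitutes.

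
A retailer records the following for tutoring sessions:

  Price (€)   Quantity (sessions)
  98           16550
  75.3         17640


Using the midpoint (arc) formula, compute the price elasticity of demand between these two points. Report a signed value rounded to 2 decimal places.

%ΔQ = (17640 − 16550) / [(16550 + 17640)/2] = 1090/17095 = 0.063761…
%ΔP = (75.3 − 98) / [(98 + 75.3)/2] = -22.7/86.65 = -0.261973…
Arc Ed = %ΔQ / %ΔP = (1090/17095) / (-22.7/86.65) = -0.2433…

-0.24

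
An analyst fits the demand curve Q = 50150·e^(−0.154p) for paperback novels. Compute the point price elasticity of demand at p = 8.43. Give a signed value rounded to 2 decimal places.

-1.30

dQ/dp = −0.154·Q = -2108.54. At p = 8.43, Q = 13691.8.
Ed = (dQ/dp)·(p/Q) = (-2108.54) × (8.43/13691.8) = -1.2982…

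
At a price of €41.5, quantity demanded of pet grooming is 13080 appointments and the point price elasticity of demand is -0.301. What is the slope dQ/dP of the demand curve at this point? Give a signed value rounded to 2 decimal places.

Ed = (dQ/dP)·(P/Q) ⇒ dQ/dP = Ed·Q/P = (-0.301)·13080/41.5 = -94.8693…

-94.87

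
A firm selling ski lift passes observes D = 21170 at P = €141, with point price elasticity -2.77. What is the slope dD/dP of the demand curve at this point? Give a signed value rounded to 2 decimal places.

Ed = (dD/dP)·(P/D) ⇒ dD/dP = Ed·D/P = (-2.77)·21170/141 = -415.8929…

-415.89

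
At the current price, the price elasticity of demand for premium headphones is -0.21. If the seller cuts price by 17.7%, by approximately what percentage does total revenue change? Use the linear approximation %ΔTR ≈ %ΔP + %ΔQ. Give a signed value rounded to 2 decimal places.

%ΔQ ≈ Ed × %ΔP = (-0.21) × (-17.7%) = +3.7170%
%ΔTR ≈ %ΔP + %ΔQ = (-17.7%) + (+3.7170%) = -13.9830%

-13.98%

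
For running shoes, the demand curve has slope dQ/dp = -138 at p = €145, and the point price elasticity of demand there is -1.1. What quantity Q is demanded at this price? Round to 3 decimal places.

Ed = (dQ/dp)·(p/Q) ⇒ Q = (dQ/dp)·p/Ed = (-138)·145/(-1.1) = 18190.90909…

18190.909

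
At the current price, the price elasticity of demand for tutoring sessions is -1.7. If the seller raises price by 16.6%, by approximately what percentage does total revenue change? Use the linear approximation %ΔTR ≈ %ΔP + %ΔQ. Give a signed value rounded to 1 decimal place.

%ΔQ ≈ Ed × %ΔP = (-1.7) × (+16.6%) = -28.2200%
%ΔTR ≈ %ΔP + %ΔQ = (+16.6%) + (-28.2200%) = -11.6200%

-11.6%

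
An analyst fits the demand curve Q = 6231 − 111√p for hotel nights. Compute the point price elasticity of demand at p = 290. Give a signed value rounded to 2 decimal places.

-0.22

dQ/dp = −111/(2√p) = -3.25907. At p = 290, Q = 4340.74.
Ed = (dQ/dp)·(p/Q) = (-3.25907) × (290/4340.74) = -0.2177…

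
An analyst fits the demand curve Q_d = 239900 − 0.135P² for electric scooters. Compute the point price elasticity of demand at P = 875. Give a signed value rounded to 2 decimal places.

dQ_d/dP = −2·0.135·P = -236.25. At P = 875, Q_d = 136540.625.
Ed = (dQ_d/dP)·(P/Q_d) = (-236.25) × (875/136540.625) = -1.5139…

-1.51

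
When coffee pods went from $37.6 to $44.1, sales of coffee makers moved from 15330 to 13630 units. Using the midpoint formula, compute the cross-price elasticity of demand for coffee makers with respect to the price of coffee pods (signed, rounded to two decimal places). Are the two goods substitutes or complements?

-0.74; complements

%ΔQ_{coffee makers} = (13630 − 15330)/avg = -1700/14480 = -0.117403…
%ΔP_{coffee pods} = (44.1 − 37.6)/avg = 6.5/40.85 = 0.159118…
E_cross = (-1700/14480) / (6.5/40.85) = -0.7378…
E_cross < 0 ⇒ the goods are complements.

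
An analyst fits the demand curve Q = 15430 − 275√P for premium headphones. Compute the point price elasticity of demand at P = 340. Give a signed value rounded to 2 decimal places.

dQ/dP = −275/(2√P) = -7.45698. At P = 340, Q = 10359.3.
Ed = (dQ/dP)·(P/Q) = (-7.45698) × (340/10359.3) = -0.2447…

-0.24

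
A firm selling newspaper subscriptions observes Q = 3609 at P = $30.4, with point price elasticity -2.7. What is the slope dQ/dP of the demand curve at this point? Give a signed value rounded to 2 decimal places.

Ed = (dQ/dP)·(P/Q) ⇒ dQ/dP = Ed·Q/P = (-2.7)·3609/30.4 = -320.5361…

-320.54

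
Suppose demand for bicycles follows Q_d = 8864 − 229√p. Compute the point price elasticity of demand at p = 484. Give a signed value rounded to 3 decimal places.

dQ_d/dp = −229/(2√p) = -5.20455. At p = 484, Q_d = 3826.
Ed = (dQ_d/dp)·(p/Q_d) = (-5.20455) × (484/3826) = -0.65838…

-0.658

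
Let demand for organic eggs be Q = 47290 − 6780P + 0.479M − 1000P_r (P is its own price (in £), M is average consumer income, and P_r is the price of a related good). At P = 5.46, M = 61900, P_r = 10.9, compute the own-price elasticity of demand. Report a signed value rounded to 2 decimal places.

At the given values, Q = 47290 − 6780(5.46) + 0.479(61900) − 1000(10.9) = 29021.3.
∂Q/∂P = −6780.
E = (-6780) × (5.46/29021.3) = -1.2755…

-1.28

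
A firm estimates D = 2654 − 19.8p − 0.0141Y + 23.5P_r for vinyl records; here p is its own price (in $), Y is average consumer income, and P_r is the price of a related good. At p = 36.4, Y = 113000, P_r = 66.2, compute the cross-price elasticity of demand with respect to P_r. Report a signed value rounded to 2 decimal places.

At the given values, D = 2654 − 19.8(36.4) − 0.0141(113000) + 23.5(66.2) = 1895.68.
∂D/∂P_r = 23.5.
E = (23.5) × (66.2/1895.68) = 0.8206…

0.82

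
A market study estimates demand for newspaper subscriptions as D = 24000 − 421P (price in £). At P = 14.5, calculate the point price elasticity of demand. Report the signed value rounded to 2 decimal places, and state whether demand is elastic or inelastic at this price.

-0.34; inelastic

dD/dP = −421. At P = 14.5, D = 24000 − 421(14.5) = 17895.5.
Ed = (dD/dP)·(P/D) = −421 × (14.5/17895.5) = -0.3411…
|Ed| = 0.34 < 1, so demand is inelastic.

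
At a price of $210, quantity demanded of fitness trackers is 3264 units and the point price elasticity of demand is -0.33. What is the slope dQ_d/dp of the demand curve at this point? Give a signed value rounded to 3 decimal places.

-5.129

Ed = (dQ_d/dp)·(p/Q_d) ⇒ dQ_d/dp = Ed·Q_d/p = (-0.33)·3264/210 = -5.12914…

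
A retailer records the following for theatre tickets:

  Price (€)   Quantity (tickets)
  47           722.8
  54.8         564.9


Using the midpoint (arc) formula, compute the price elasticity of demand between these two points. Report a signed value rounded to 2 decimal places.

-1.60

%ΔQ = (564.9 − 722.8) / [(722.8 + 564.9)/2] = -157.9/643.85 = -0.245243…
%ΔP = (54.8 − 47) / [(47 + 54.8)/2] = 7.8/50.9 = 0.153241…
Arc Ed = %ΔQ / %ΔP = (-157.9/643.85) / (7.8/50.9) = -1.6003…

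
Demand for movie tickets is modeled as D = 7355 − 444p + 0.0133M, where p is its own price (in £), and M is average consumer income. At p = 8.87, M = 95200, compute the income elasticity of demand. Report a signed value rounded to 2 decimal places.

At the given values, D = 7355 − 444(8.87) + 0.0133(95200) = 4682.88.
∂D/∂M = 0.0133.
E = (0.0133) × (95200/4682.88) = 0.2703…

0.27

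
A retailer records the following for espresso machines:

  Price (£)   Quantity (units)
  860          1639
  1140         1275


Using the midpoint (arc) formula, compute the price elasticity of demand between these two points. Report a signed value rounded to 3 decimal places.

-0.892

%ΔQ = (1275 − 1639) / [(1639 + 1275)/2] = -364/1457 = -0.249828…
%ΔP = (1140 − 860) / [(860 + 1140)/2] = 280/1000 = 0.28
Arc Ed = %ΔQ / %ΔP = (-364/1457) / (280/1000) = -0.89224…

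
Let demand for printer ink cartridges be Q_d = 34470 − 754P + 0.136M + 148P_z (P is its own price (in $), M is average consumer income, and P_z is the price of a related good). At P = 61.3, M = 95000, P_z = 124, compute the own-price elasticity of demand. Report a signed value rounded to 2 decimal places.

-2.37

At the given values, Q_d = 34470 − 754(61.3) + 0.136(95000) + 148(124) = 19521.8.
∂Q_d/∂P = −754.
E = (-754) × (61.3/19521.8) = -2.3676…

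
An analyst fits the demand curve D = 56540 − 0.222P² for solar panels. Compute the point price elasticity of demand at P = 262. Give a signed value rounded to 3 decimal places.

dD/dP = −2·0.222·P = -116.328. At P = 262, D = 41301.032.
Ed = (dD/dP)·(P/D) = (-116.328) × (262/41301.032) = -0.73794…

-0.738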